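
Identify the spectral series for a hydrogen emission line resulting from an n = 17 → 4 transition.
Brackett series

The spectral series in hydrogen are named based on the final (lower) energy level:
- Lyman series: n_final = 1 (ultraviolet)
- Balmer series: n_final = 2 (visible/near-UV)
- Paschen series: n_final = 3 (infrared)
- Brackett series: n_final = 4 (infrared)
- Pfund series: n_final = 5 (far infrared)

Since this transition ends at n = 4, it belongs to the Brackett series.

For reference, this 17 → 4 line has photon energy
ΔE = 13.6057 eV × (1/4² - 1/17²) = 0.80327770329 eV,
corresponding to wavelength λ = hc/ΔE = 1239.84 eV·nm / 0.80327770329 eV = 1543.47618 nm in the infrared region.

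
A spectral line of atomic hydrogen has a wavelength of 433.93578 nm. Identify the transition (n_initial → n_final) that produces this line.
n = 5 → n = 2

First, find the photon energy from the wavelength (hc = 1239.84 eV·nm):
E = hc/λ = 1239.84 eV·nm / 433.93578 nm = 2.8571970 eV

The energy levels of hydrogen satisfy E_n = -13.6057 / n² eV, so an emission n_i → n_f releases
ΔE = 13.6057 × (1/n_f² − 1/n_i²) eV.

Setting ΔE equal to the photon energy:
1/n_f² − 1/n_i² = 2.8571970 / 13.6057 = 0.21000000

Since 1/n_i² must be positive, we need 1/n_f² > 0.21000000, i.e. n_f ≤ 2. For each allowed n_f, solve n_i = (1/n_f² − 0.21000000)^(−1/2) and check whether it is a whole number:
  n_f = 1: 1/n_i² = 1.00000000 − 0.21000000 = 0.79000000 → n_i = 1.125  (not an integer) ✗
  n_f = 2: 1/n_i² = 0.25000000 − 0.21000000 = 0.04000000 → n_i = 5.000  → integer, n_i = 5 ✓

Only n_f = 2 gives an integer upper level, n_i = 5.

The transition is from n = 5 to n = 2 (emission).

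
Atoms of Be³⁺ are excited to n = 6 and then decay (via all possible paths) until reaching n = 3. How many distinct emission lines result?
6

The electron can occupy levels n = 3, 4, ..., 6 during de-excitation — that is m = 6 - 3 + 1 = 4 distinct levels.

The number of distinct spectral lines equals the number of ways to choose 2 of these m levels (each pair gives one possible emission transition):

Number of lines = m(m-1)/2 = 4×3/2 = 6

These correspond to all possible transitions between the 4 levels:
6 → 5, 6 → 4, 6 → 3, 5 → 4, 5 → 3, 4 → 3

Each transition produces a photon with a unique energy (and thus wavelength). This count does not depend on Z.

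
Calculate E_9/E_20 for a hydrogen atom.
4.93827

Using E_n = -13.6057 Z² / n² eV with Z = 1:

E_9 = -13.6057 / 9² = -13.6057 / 81 = -0.16797160494 eV
E_20 = -13.6057 / 20² = -13.6057 / 400 = -0.03401425000 eV

The ratio is:
E_9/E_20 = (-0.16797160494) / (-0.03401425000)
E_9/E_20 = (-13.6057/81) / (-13.6057/400)
E_9/E_20 = 400/81
E_9/E_20 = 4.93827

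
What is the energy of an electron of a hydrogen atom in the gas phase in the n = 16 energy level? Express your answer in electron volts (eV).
-0.05 eV

The energy levels of a hydrogen-like atom are given by:
E_n = -13.6057 eV / n²

For n = 16:
E_16 = -13.6057 eV / 16²
E_16 = -13.6057 eV / 256
E_16 = -0.05 eV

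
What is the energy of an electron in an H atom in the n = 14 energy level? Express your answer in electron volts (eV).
-0.07 eV

The energy levels of a hydrogen-like atom are given by:
E_n = -13.6057 eV / n²

For n = 14:
E_14 = -13.6057 eV / 14²
E_14 = -13.6057 eV / 196
E_14 = -0.07 eV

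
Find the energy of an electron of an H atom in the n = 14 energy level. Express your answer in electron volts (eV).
-0.06942 eV

The energy levels of a hydrogen-like atom are given by:
E_n = -13.6057 eV / n²

For n = 14:
E_14 = -13.6057 eV / 14²
E_14 = -13.6057 eV / 196
E_14 = -0.06942 eV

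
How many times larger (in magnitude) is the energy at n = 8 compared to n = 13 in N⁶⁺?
2.640625

Using E_n = -13.6057 Z² / n² eV with Z = 7:

E_8 = -13.6057 × 7² / 8² = -666.6793 / 64 = -10.41686406 eV
E_13 = -13.6057 × 7² / 13² = -666.6793 / 169 = -3.94484793 eV

The ratio is:
E_8/E_13 = (-10.41686406) / (-3.94484793)
E_8/E_13 = (-666.6793/64) / (-666.6793/169)
E_8/E_13 = 169/64
E_8/E_13 = 2.640625
(Note: the Z² factors cancel in the ratio.)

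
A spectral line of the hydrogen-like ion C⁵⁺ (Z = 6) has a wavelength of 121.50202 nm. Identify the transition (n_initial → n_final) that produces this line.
n = 12 → n = 6

First, find the photon energy from the wavelength (hc = 1239.84 eV·nm):
E = hc/λ = 1239.84 eV·nm / 121.50202 nm = 10.204275 eV

The energy levels of C⁵⁺ satisfy E_n = -13.6057 × 6² / n² eV, so an emission n_i → n_f releases
ΔE = 13.6057 × 6² × (1/n_f² − 1/n_i²) eV.

Setting ΔE equal to the photon energy:
1/n_f² − 1/n_i² = 10.204275 / (13.6057 × 6²) = 0.020833333

Since 1/n_i² must be positive, we need 1/n_f² > 0.020833333, i.e. n_f ≤ 6. For each allowed n_f, solve n_i = (1/n_f² − 0.020833333)^(−1/2) and check whether it is a whole number:
  n_f = 1: 1/n_i² = 1.000000000 − 0.020833333 = 0.979166667 → n_i = 1.011  (not an integer) ✗
  n_f = 2: 1/n_i² = 0.250000000 − 0.020833333 = 0.229166667 → n_i = 2.089  (not an integer) ✗
  n_f = 3: 1/n_i² = 0.111111111 − 0.020833333 = 0.090277778 → n_i = 3.328  (not an integer) ✗
  n_f = 4: 1/n_i² = 0.062500000 − 0.020833333 = 0.041666667 → n_i = 4.899  (not an integer) ✗
  n_f = 5: 1/n_i² = 0.040000000 − 0.020833333 = 0.019166667 → n_i = 7.223  (not an integer) ✗
  n_f = 6: 1/n_i² = 0.027777778 − 0.020833333 = 0.006944445 → n_i = 12.000  → integer, n_i = 12 ✓

Only n_f = 6 gives an integer upper level, n_i = 12.

The transition is from n = 12 to n = 6 (emission).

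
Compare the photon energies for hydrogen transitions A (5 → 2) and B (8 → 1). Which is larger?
8 → 1

Calculate the energy for each transition:

Transition 5 → 2:
ΔE₁ = |E_2 - E_5| = |-13.6057/2² - (-13.6057/5²)|
ΔE₁ = |-3.401425000000 - (-0.544228000000)| = 2.857197000 eV

Transition 8 → 1:
ΔE₂ = |E_1 - E_8| = |-13.6057/1² - (-13.6057/8²)|
ΔE₂ = |-13.605700000000 - (-0.212589062500)| = 13.393110938 eV

Since 13.393110938 eV > 2.857197000 eV, the transition 8 → 1 emits the more energetic photon.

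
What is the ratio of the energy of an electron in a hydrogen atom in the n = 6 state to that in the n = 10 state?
2.78

Using E_n = -13.6057 Z² / n² eV with Z = 1:

E_6 = -13.6057 / 6² = -13.6057 / 36 = -0.37793611 eV
E_10 = -13.6057 / 10² = -13.6057 / 100 = -0.13605700 eV

The ratio is:
E_6/E_10 = (-0.37793611) / (-0.13605700)
E_6/E_10 = (-13.6057/36) / (-13.6057/100)
E_6/E_10 = 100/36
E_6/E_10 = 2.78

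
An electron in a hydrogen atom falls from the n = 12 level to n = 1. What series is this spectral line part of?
Lyman series

The spectral series in hydrogen are named based on the final (lower) energy level:
- Lyman series: n_final = 1 (ultraviolet)
- Balmer series: n_final = 2 (visible/near-UV)
- Paschen series: n_final = 3 (infrared)
- Brackett series: n_final = 4 (infrared)
- Pfund series: n_final = 5 (far infrared)

Since this transition ends at n = 1, it belongs to the Lyman series.

For reference, this 12 → 1 line has photon energy
ΔE = 13.6057 eV × (1/1² - 1/12²) = 13.51121597 eV,
corresponding to wavelength λ = hc/ΔE = 1239.84 eV·nm / 13.51121597 eV = 91.763762 nm in the ultraviolet region.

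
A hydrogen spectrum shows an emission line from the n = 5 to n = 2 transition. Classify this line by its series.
Balmer series

The spectral series in hydrogen are named based on the final (lower) energy level:
- Lyman series: n_final = 1 (ultraviolet)
- Balmer series: n_final = 2 (visible/near-UV)
- Paschen series: n_final = 3 (infrared)
- Brackett series: n_final = 4 (infrared)
- Pfund series: n_final = 5 (far infrared)

Since this transition ends at n = 2, it belongs to the Balmer series.

For reference, this 5 → 2 line has photon energy
ΔE = 13.6057 eV × (1/2² - 1/5²) = 2.8571970000 eV,
corresponding to wavelength λ = hc/ΔE = 1239.84 eV·nm / 2.8571970000 eV = 433.935777 nm in the visible/near-UV region.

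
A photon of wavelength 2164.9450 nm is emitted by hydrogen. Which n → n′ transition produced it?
n = 7 → n = 4

First, find the photon energy from the wavelength (hc = 1239.84 eV·nm):
E = hc/λ = 1239.84 eV·nm / 2164.9450 nm = 0.57268891 eV

The energy levels of hydrogen satisfy E_n = -13.6057 / n² eV, so an emission n_i → n_f releases
ΔE = 13.6057 × (1/n_f² − 1/n_i²) eV.

Setting ΔE equal to the photon energy:
1/n_f² − 1/n_i² = 0.57268891 / 13.6057 = 0.042091837

Since 1/n_i² must be positive, we need 1/n_f² > 0.042091837, i.e. n_f ≤ 4. For each allowed n_f, solve n_i = (1/n_f² − 0.042091837)^(−1/2) and check whether it is a whole number:
  n_f = 1: 1/n_i² = 1.000000000 − 0.042091837 = 0.957908163 → n_i = 1.022  (not an integer) ✗
  n_f = 2: 1/n_i² = 0.250000000 − 0.042091837 = 0.207908163 → n_i = 2.193  (not an integer) ✗
  n_f = 3: 1/n_i² = 0.111111111 − 0.042091837 = 0.069019274 → n_i = 3.806  (not an integer) ✗
  n_f = 4: 1/n_i² = 0.062500000 − 0.042091837 = 0.020408163 → n_i = 7.000  → integer, n_i = 7 ✓

Only n_f = 4 gives an integer upper level, n_i = 7.

The transition is from n = 7 to n = 4 (emission).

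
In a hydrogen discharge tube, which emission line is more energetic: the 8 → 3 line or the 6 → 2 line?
6 → 2

Calculate the energy for each transition:

Transition 8 → 3:
ΔE₁ = |E_3 - E_8| = |-13.6057/3² - (-13.6057/8²)|
ΔE₁ = |-1.51174444 - (-0.21258906)| = 1.29916 eV

Transition 6 → 2:
ΔE₂ = |E_2 - E_6| = |-13.6057/2² - (-13.6057/6²)|
ΔE₂ = |-3.40142500 - (-0.37793611)| = 3.02349 eV

Since 3.02349 eV > 1.29916 eV, the transition 6 → 2 emits the more energetic photon.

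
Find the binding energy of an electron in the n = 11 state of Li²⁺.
1.0120 eV

The ionization energy is the energy needed to remove the electron completely (n → ∞).

For a hydrogen-like ion with Z = 3, E_n = -13.6057 Z² / n² eV.

At n = 11: E_11 = -13.6057 × 3² / 11² = -1.0119942 eV
At n = ∞: E_∞ = 0 eV

Ionization energy = E_∞ - E_11 = 0 - (-1.0119942) = 1.0119942 eV
Ionization energy ≈ 1.0120 eV

This is also called the binding energy of the electron in state n = 11.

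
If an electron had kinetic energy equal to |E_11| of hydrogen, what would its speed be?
1.99e+05 m/s (or 0.07% of c)

The binding energy at n = 11 for hydrogen is:
E_11 = -13.6057/11² = -0.112444 eV
|E_11| = 0.112444 eV

Convert to Joules:
KE = 0.112444 eV × (1.602177 × 10⁻¹⁹ J/eV) = 1.8016e-20 J

Using KE = ½mv²:
v = √(2·KE/m_e)
v = √(2 × 1.8016e-20 J / 9.10938 × 10⁻³¹ kg)
v = 1.99e+05 m/s

This is approximately 0.07% the speed of light.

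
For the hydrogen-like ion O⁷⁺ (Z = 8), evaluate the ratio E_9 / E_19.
4.456790

Using E_n = -13.6057 Z² / n² eV with Z = 8:

E_9 = -13.6057 × 8² / 9² = -870.7648 / 81 = -10.750182716049 eV
E_19 = -13.6057 × 8² / 19² = -870.7648 / 361 = -2.412090858726 eV

The ratio is:
E_9/E_19 = (-10.750182716049) / (-2.412090858726)
E_9/E_19 = (-870.7648/81) / (-870.7648/361)
E_9/E_19 = 361/81
E_9/E_19 = 4.456790
(Note: the Z² factors cancel in the ratio.)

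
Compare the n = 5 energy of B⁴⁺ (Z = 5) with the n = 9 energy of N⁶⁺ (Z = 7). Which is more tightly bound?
B⁴⁺ at n = 5 (E = -13.6057 eV)

Using E_n = -13.6057 Z² / n² eV:

B⁴⁺ (Z = 5) at n = 5:
E = -13.6057 × 5² / 5² = -13.6057 × 25 / 25 = -13.6057000 eV

N⁶⁺ (Z = 7) at n = 9:
E = -13.6057 × 7² / 9² = -13.6057 × 49 / 81 = -8.2306086 eV

Since -13.6057000 eV < -8.2306086 eV,
B⁴⁺ at n = 5 is more tightly bound (requires more energy to ionize).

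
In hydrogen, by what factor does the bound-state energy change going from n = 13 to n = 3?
18.777778

Using E_n = -13.6057 Z² / n² eV with Z = 1:

E_3 = -13.6057 / 3² = -13.6057 / 9 = -1.511744444444 eV
E_13 = -13.6057 / 13² = -13.6057 / 169 = -0.080507100592 eV

The ratio is:
E_3/E_13 = (-1.511744444444) / (-0.080507100592)
E_3/E_13 = (-13.6057/9) / (-13.6057/169)
E_3/E_13 = 169/9
E_3/E_13 = 18.777778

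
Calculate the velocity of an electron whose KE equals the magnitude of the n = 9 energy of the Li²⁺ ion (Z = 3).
7.29231e+05 m/s (or 0.243245% of c)

The binding energy at n = 9 for Li²⁺ is:
E_9 = -13.6057 × 3²/9² = -1.51174444 eV
|E_9| = 1.51174444 eV

Convert to Joules:
KE = 1.51174444 eV × (1.602177 × 10⁻¹⁹ J/eV) = 2.4220822e-19 J

Using KE = ½mv²:
v = √(2·KE/m_e)
v = √(2 × 2.4220822e-19 J / 9.10938 × 10⁻³¹ kg)
v = 7.29231e+05 m/s

This is approximately 0.243245% the speed of light.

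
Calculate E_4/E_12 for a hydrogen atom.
9.000000

Using E_n = -13.6057 Z² / n² eV with Z = 1:

E_4 = -13.6057 / 4² = -13.6057 / 16 = -0.850356250000 eV
E_12 = -13.6057 / 12² = -13.6057 / 144 = -0.094484027778 eV

The ratio is:
E_4/E_12 = (-0.850356250000) / (-0.094484027778)
E_4/E_12 = (-13.6057/16) / (-13.6057/144)
E_4/E_12 = 144/16
E_4/E_12 = 9.000000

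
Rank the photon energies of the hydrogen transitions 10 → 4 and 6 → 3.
6 → 3

Calculate the energy for each transition:

Transition 10 → 4:
ΔE₁ = |E_4 - E_10| = |-13.6057/4² - (-13.6057/10²)|
ΔE₁ = |-0.8503562500 - (-0.1360570000)| = 0.7142993 eV

Transition 6 → 3:
ΔE₂ = |E_3 - E_6| = |-13.6057/3² - (-13.6057/6²)|
ΔE₂ = |-1.5117444444 - (-0.3779361111)| = 1.1338083 eV

Since 1.1338083 eV > 0.7142993 eV, the transition 6 → 3 emits the more energetic photon.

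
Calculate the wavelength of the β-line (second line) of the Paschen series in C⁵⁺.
35.59629 nm

The lines of a series are numbered from the longest wavelength (smallest ΔE) outward; the second line is the transition from n = n_f + 2 to n_f.
The Paschen series has all transitions ending at n_f = 3.

For C⁵⁺ (Z = 6), the second line (β-line) is the jump from n = 5 to n = 3:
E_5 = -13.6057 × 6² / 5² = -19.5922080 eV
E_3 = -13.6057 × 6² / 3² = -54.4228000 eV
ΔE = E_5 - E_3 = 34.8305920 eV

λ = hc/E = 1239.84 eV·nm / 34.8305920 eV
λ = 35.59629 nm

This is the β-line of the Paschen series in C⁵⁺.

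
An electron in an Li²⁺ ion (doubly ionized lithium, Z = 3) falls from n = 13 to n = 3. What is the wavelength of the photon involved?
96.252380 nm

First, find the transition energy using E_n = -13.6057 Z² / n² eV:
E_13 = -13.6057 × 3² / 13² = -0.72456391 eV
E_3 = -13.6057 × 3² / 3² = -13.60570000 eV

Photon energy: |ΔE| = |E_3 - E_13| = 12.88113609 eV

Convert to wavelength using E = hc/λ with hc = 1239.84 eV·nm:
λ = hc/E = 1239.84 eV·nm / 12.88113609 eV
λ = 96.252380 nm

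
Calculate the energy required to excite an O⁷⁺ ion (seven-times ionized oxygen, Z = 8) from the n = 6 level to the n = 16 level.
20.786 eV

The energy levels of a hydrogen-like atom are E_n = -13.6057 Z² eV / n².

Energy at n = 6: E_6 = -13.6057 × 8² / 6² = -24.187911 eV
Energy at n = 16: E_16 = -13.6057 × 8² / 16² = -3.401425 eV

The excitation energy is the difference:
ΔE = E_16 - E_6
ΔE = -3.401425 - (-24.187911)
ΔE = 20.786 eV

Since this is positive, energy must be absorbed (photon absorption).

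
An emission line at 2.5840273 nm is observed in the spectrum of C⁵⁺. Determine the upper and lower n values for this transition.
n = 7 → n = 1

First, find the photon energy from the wavelength (hc = 1239.84 eV·nm):
E = hc/λ = 1239.84 eV·nm / 2.5840273 nm = 479.80917 eV

The energy levels of C⁵⁺ satisfy E_n = -13.6057 × 6² / n² eV, so an emission n_i → n_f releases
ΔE = 13.6057 × 6² × (1/n_f² − 1/n_i²) eV.

Setting ΔE equal to the photon energy:
1/n_f² − 1/n_i² = 479.80917 / (13.6057 × 6²) = 0.97959183

Since 1/n_i² must be positive, we need 1/n_f² > 0.97959183, i.e. n_f ≤ 1. For each allowed n_f, solve n_i = (1/n_f² − 0.97959183)^(−1/2) and check whether it is a whole number:
  n_f = 1: 1/n_i² = 1.00000000 − 0.97959183 = 0.02040817 → n_i = 7.000  → integer, n_i = 7 ✓

Only n_f = 1 gives an integer upper level, n_i = 7.

The transition is from n = 7 to n = 1 (emission).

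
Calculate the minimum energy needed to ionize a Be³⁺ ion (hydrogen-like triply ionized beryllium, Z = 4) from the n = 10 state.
2.1769 eV

The ionization energy is the energy needed to remove the electron completely (n → ∞).

For a hydrogen-like ion with Z = 4, E_n = -13.6057 Z² / n² eV.

At n = 10: E_10 = -13.6057 × 4² / 10² = -2.1769120 eV
At n = ∞: E_∞ = 0 eV

Ionization energy = E_∞ - E_10 = 0 - (-2.1769120) = 2.1769120 eV
Ionization energy ≈ 2.1769 eV

This is also called the binding energy of the electron in state n = 10.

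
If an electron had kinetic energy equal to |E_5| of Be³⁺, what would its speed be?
1.7502e+06 m/s (or 0.58379% of c)

The binding energy at n = 5 for Be³⁺ is:
E_5 = -13.6057 × 4²/5² = -8.7076480 eV
|E_5| = 8.7076480 eV

Convert to Joules:
KE = 8.7076480 eV × (1.602177 × 10⁻¹⁹ J/eV) = 1.395119e-18 J

Using KE = ½mv²:
v = √(2·KE/m_e)
v = √(2 × 1.395119e-18 J / 9.10938 × 10⁻³¹ kg)
v = 1.7502e+06 m/s

This is approximately 0.58379% the speed of light.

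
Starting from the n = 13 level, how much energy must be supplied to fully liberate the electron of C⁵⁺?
2.8983 eV

The ionization energy is the energy needed to remove the electron completely (n → ∞).

For a hydrogen-like ion with Z = 6, E_n = -13.6057 Z² / n² eV.

At n = 13: E_13 = -13.6057 × 6² / 13² = -2.8982556 eV
At n = ∞: E_∞ = 0 eV

Ionization energy = E_∞ - E_13 = 0 - (-2.8982556) = 2.8982556 eV
Ionization energy ≈ 2.8983 eV

This is also called the binding energy of the electron in state n = 13.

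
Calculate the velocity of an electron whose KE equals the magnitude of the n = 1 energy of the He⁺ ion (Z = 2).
4.37539e+06 m/s (or 1.45947% of c)

The binding energy at n = 1 for He⁺ is:
E_1 = -13.6057 × 2²/1² = -54.4228000 eV
|E_1| = 54.4228000 eV

Convert to Joules:
KE = 54.4228000 eV × (1.602177 × 10⁻¹⁹ J/eV) = 8.7194958e-18 J

Using KE = ½mv²:
v = √(2·KE/m_e)
v = √(2 × 8.7194958e-18 J / 9.10938 × 10⁻³¹ kg)
v = 4.37539e+06 m/s

This is approximately 1.45947% the speed of light.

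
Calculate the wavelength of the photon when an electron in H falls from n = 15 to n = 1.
91.5333 nm

First, find the transition energy using E_n = -13.6057 / n² eV:
E_15 = -13.6057 / 15² = -0.060470 eV
E_1 = -13.6057 / 1² = -13.605700 eV

Photon energy: |ΔE| = |E_1 - E_15| = 13.545230 eV

Convert to wavelength using E = hc/λ with hc = 1239.84 eV·nm:
λ = hc/E = 1239.84 eV·nm / 13.545230 eV
λ = 91.5333 nm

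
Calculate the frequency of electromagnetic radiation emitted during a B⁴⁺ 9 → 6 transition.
1.26923e+15 Hz

First, find the transition energy:
E_9 = -13.6057 × 5² / 9² = -4.19929012 eV
E_6 = -13.6057 × 5² / 6² = -9.44840278 eV
|ΔE| = |E_6 - E_9| = 5.24911266 eV

Convert to Joules: E = 5.24911266 eV × (1.602177 × 10⁻¹⁹ J/eV) = 8.4100076e-19 J

Using E = hf:
f = E/h = 8.4100076e-19 J / (6.62607 × 10⁻³⁴ J·s)
f = 1.26923e+15 Hz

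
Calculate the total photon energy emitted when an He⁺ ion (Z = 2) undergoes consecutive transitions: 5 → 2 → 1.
52.245888 eV

The energy levels of He⁺ are E_n = -13.6057 × 2² / n² eV.

First transition (5 → 2):
ΔE₁ = |E_2 - E_5|
ΔE₁ = |-13.605700000000 - (-2.176912000000)| = 11.428788000 eV

Second transition (2 → 1):
ΔE₂ = |E_1 - E_2|
ΔE₂ = |-54.422800000000 - (-13.605700000000)| = 40.817100000 eV

Total energy released:
E_total = ΔE₁ + ΔE₂ = 11.428788000 + 40.817100000 = 52.245888 eV

Note: This equals the direct transition 5 → 1: 52.245888 eV ✓
Energy is conserved regardless of the path taken.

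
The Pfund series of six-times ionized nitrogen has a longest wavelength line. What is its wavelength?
152.16 nm

The longest wavelength corresponds to the smallest energy transition in the series.
The Pfund series has all transitions ending at n_f = 5.

For N⁶⁺ (Z = 7), the first line (α-line) is the jump from n = 6 to n = 5:
E_6 = -13.6057 × 7² / 6² = -18.518869 eV
E_5 = -13.6057 × 7² / 5² = -26.667172 eV
ΔE = E_6 - E_5 = 8.148303 eV

λ = hc/E = 1239.84 eV·nm / 8.148303 eV
λ = 152.16 nm

This is the α-line of the Pfund series in N⁶⁺.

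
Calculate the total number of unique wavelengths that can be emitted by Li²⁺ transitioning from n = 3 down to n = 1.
3

The electron can occupy levels n = 1, 2, ..., 3 during de-excitation — that is m = 3 - 1 + 1 = 3 distinct levels.

The number of distinct spectral lines equals the number of ways to choose 2 of these m levels (each pair gives one possible emission transition):

Number of lines = m(m-1)/2 = 3×2/2 = 3

These correspond to all possible transitions between the 3 levels:
3 → 2, 3 → 1, 2 → 1

Each transition produces a photon with a unique energy (and thus wavelength). This count does not depend on Z.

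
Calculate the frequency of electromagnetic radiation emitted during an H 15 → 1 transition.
3.28e+15 Hz

First, find the transition energy:
E_15 = -13.6057 / 15² = -0.060470 eV
E_1 = -13.6057 / 1² = -13.605700 eV
|ΔE| = |E_1 - E_15| = 13.545230 eV

Convert to Joules: E = 13.545230 eV × (1.602177 × 10⁻¹⁹ J/eV) = 2.1702e-18 J

Using E = hf:
f = E/h = 2.1702e-18 J / (6.62607 × 10⁻³⁴ J·s)
f = 3.28e+15 Hz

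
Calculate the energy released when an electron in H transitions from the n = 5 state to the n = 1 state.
13.0615 eV

The energy levels are E_n = -13.6057 eV / n².

Energy at n = 5: E_5 = -13.6057 / 5² = -0.5442280 eV
Energy at n = 1: E_1 = -13.6057 / 1² = -13.6057000 eV

For emission (electron falling to lower state), the photon energy is:
E_photon = E_5 - E_1 = |-0.5442280 - (-13.6057000)|
E_photon = 13.0615 eV

This energy is carried away by the emitted photon.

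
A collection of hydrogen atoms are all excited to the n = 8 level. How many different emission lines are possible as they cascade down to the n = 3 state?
15

The electron can occupy levels n = 3, 4, ..., 8 during de-excitation — that is m = 8 - 3 + 1 = 6 distinct levels.

The number of distinct spectral lines equals the number of ways to choose 2 of these m levels (each pair gives one possible emission transition):

Number of lines = m(m-1)/2 = 6×5/2 = 15

These correspond to all possible transitions between the 6 levels:
8 → 7, 8 → 6, 8 → 5, 8 → 4, 8 → 3, 7 → 6, 7 → 5, 7 → 4...

Each transition produces a photon with a unique energy (and thus wavelength). This count does not depend on Z.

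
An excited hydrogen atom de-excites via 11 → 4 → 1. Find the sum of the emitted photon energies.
13.49 eV

The energy levels of hydrogen are E_n = -13.6057 / n² eV.

First transition (11 → 4):
ΔE₁ = |E_4 - E_11|
ΔE₁ = |-0.85035625 - (-0.11244380)| = 0.73791 eV

Second transition (4 → 1):
ΔE₂ = |E_1 - E_4|
ΔE₂ = |-13.60570000 - (-0.85035625)| = 12.75534 eV

Total energy released:
E_total = ΔE₁ + ΔE₂ = 0.73791 + 12.75534 = 13.49 eV

Note: This equals the direct transition 11 → 1: 13.49 eV ✓
Energy is conserved regardless of the path taken.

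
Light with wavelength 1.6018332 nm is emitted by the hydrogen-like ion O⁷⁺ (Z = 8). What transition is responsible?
n = 3 → n = 1

First, find the photon energy from the wavelength (hc = 1239.84 eV·nm):
E = hc/λ = 1239.84 eV·nm / 1.6018332 nm = 774.01317 eV

The energy levels of O⁷⁺ satisfy E_n = -13.6057 × 8² / n² eV, so an emission n_i → n_f releases
ΔE = 13.6057 × 8² × (1/n_f² − 1/n_i²) eV.

Setting ΔE equal to the photon energy:
1/n_f² − 1/n_i² = 774.01317 / (13.6057 × 8²) = 0.88888891

Since 1/n_i² must be positive, we need 1/n_f² > 0.88888891, i.e. n_f ≤ 1. For each allowed n_f, solve n_i = (1/n_f² − 0.88888891)^(−1/2) and check whether it is a whole number:
  n_f = 1: 1/n_i² = 1.00000000 − 0.88888891 = 0.11111109 → n_i = 3.000  → integer, n_i = 3 ✓

Only n_f = 1 gives an integer upper level, n_i = 3.

The transition is from n = 3 to n = 1 (emission).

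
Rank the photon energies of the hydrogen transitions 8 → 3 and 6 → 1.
6 → 1

Calculate the energy for each transition:

Transition 8 → 3:
ΔE₁ = |E_3 - E_8| = |-13.6057/3² - (-13.6057/8²)|
ΔE₁ = |-1.51174444444 - (-0.21258906250)| = 1.29915538 eV

Transition 6 → 1:
ΔE₂ = |E_1 - E_6| = |-13.6057/1² - (-13.6057/6²)|
ΔE₂ = |-13.60570000000 - (-0.37793611111)| = 13.22776389 eV

Since 13.22776389 eV > 1.29915538 eV, the transition 6 → 1 emits the more energetic photon.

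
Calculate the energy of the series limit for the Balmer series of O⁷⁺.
217.691 eV

The series limit corresponds to the transition from n = ∞ to n = 2.
This is the highest energy (shortest wavelength) transition in the Balmer series.

E_∞ = 0 eV
E_2 = -13.6057 × 8² / 2² = -217.691 eV

Energy at series limit:
ΔE = E_∞ - E_2 = 0 - (-217.691) = 217.691 eV

This energy equals the ionization energy from the n = 2 state of O⁷⁺.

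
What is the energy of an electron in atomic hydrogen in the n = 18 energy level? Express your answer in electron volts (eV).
-0.042 eV

The energy levels of a hydrogen-like atom are given by:
E_n = -13.6057 eV / n²

For n = 18:
E_18 = -13.6057 eV / 18²
E_18 = -13.6057 eV / 324
E_18 = -0.042 eV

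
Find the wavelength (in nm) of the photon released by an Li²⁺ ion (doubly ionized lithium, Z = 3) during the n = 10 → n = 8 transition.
1800.030 nm

First, find the transition energy using E_n = -13.6057 Z² / n² eV:
E_10 = -13.6057 × 3² / 10² = -1.224513000 eV
E_8 = -13.6057 × 3² / 8² = -1.913301563 eV

Photon energy: |ΔE| = |E_8 - E_10| = 0.688788563 eV

Convert to wavelength using E = hc/λ with hc = 1239.84 eV·nm:
λ = hc/E = 1239.84 eV·nm / 0.688788563 eV
λ = 1800.030 nm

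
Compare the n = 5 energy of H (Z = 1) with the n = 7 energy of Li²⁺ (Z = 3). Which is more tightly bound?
Li²⁺ at n = 7 (E = -2.499 eV)

Using E_n = -13.6057 Z² / n² eV:

H (Z = 1) at n = 5:
E = -13.6057 × 1² / 5² = -13.6057 × 1 / 25 = -0.544228 eV

Li²⁺ (Z = 3) at n = 7:
E = -13.6057 × 3² / 7² = -13.6057 × 9 / 49 = -2.499006 eV

Since -2.499006 eV < -0.544228 eV,
Li²⁺ at n = 7 is more tightly bound (requires more energy to ionize).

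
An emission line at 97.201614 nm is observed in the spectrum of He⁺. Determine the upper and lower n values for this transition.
n = 8 → n = 2

First, find the photon energy from the wavelength (hc = 1239.84 eV·nm):
E = hc/λ = 1239.84 eV·nm / 97.201614 nm = 12.755344 eV

The energy levels of He⁺ satisfy E_n = -13.6057 × 2² / n² eV, so an emission n_i → n_f releases
ΔE = 13.6057 × 2² × (1/n_f² − 1/n_i²) eV.

Setting ΔE equal to the photon energy:
1/n_f² − 1/n_i² = 12.755344 / (13.6057 × 2²) = 0.23437500

Since 1/n_i² must be positive, we need 1/n_f² > 0.23437500, i.e. n_f ≤ 2. For each allowed n_f, solve n_i = (1/n_f² − 0.23437500)^(−1/2) and check whether it is a whole number:
  n_f = 1: 1/n_i² = 1.00000000 − 0.23437500 = 0.76562500 → n_i = 1.143  (not an integer) ✗
  n_f = 2: 1/n_i² = 0.25000000 − 0.23437500 = 0.01562500 → n_i = 8.000  → integer, n_i = 8 ✓

Only n_f = 2 gives an integer upper level, n_i = 8.

The transition is from n = 8 to n = 2 (emission).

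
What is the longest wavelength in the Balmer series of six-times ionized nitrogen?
13.39002 nm

The longest wavelength corresponds to the smallest energy transition in the series.
The Balmer series has all transitions ending at n_f = 2.

For N⁶⁺ (Z = 7), the first line (α-line) is the jump from n = 3 to n = 2:
E_3 = -13.6057 × 7² / 3² = -74.0754778 eV
E_2 = -13.6057 × 7² / 2² = -166.6698250 eV
ΔE = E_3 - E_2 = 92.5943472 eV

λ = hc/E = 1239.84 eV·nm / 92.5943472 eV
λ = 13.39002 nm

This is the α-line of the Balmer series in N⁶⁺.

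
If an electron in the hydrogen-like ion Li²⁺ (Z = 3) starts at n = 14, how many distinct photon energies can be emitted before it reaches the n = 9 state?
15

The electron can occupy levels n = 9, 10, ..., 14 during de-excitation — that is m = 14 - 9 + 1 = 6 distinct levels.

The number of distinct spectral lines equals the number of ways to choose 2 of these m levels (each pair gives one possible emission transition):

Number of lines = m(m-1)/2 = 6×5/2 = 15

These correspond to all possible transitions between the 6 levels:
14 → 13, 14 → 12, 14 → 11, 14 → 10, 14 → 9, 13 → 12, 13 → 11, 13 → 10...

Each transition produces a photon with a unique energy (and thus wavelength). This count does not depend on Z.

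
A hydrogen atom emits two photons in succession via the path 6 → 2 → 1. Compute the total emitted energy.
13.227764 eV

The energy levels of hydrogen are E_n = -13.6057 / n² eV.

First transition (6 → 2):
ΔE₁ = |E_2 - E_6|
ΔE₁ = |-3.401425000000 - (-0.377936111111)| = 3.023488889 eV

Second transition (2 → 1):
ΔE₂ = |E_1 - E_2|
ΔE₂ = |-13.605700000000 - (-3.401425000000)| = 10.204275000 eV

Total energy released:
E_total = ΔE₁ + ΔE₂ = 3.023488889 + 10.204275000 = 13.227764 eV

Note: This equals the direct transition 6 → 1: 13.227764 eV ✓
Energy is conserved regardless of the path taken.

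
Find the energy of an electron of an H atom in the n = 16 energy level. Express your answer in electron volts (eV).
-0.053147 eV

The energy levels of a hydrogen-like atom are given by:
E_n = -13.6057 eV / n²

For n = 16:
E_16 = -13.6057 eV / 16²
E_16 = -13.6057 eV / 256
E_16 = -0.053147 eV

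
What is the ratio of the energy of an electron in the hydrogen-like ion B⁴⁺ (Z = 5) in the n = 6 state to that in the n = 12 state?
4.000000

Using E_n = -13.6057 Z² / n² eV with Z = 5:

E_6 = -13.6057 × 5² / 6² = -340.1425 / 36 = -9.448402777778 eV
E_12 = -13.6057 × 5² / 12² = -340.1425 / 144 = -2.362100694444 eV

The ratio is:
E_6/E_12 = (-9.448402777778) / (-2.362100694444)
E_6/E_12 = (-340.1425/36) / (-340.1425/144)
E_6/E_12 = 144/36
E_6/E_12 = 4.000000
(Note: the Z² factors cancel in the ratio.)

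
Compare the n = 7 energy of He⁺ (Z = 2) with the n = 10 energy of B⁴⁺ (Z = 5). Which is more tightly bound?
B⁴⁺ at n = 10 (E = -3.401 eV)

Using E_n = -13.6057 Z² / n² eV:

He⁺ (Z = 2) at n = 7:
E = -13.6057 × 2² / 7² = -13.6057 × 4 / 49 = -1.110669 eV

B⁴⁺ (Z = 5) at n = 10:
E = -13.6057 × 5² / 10² = -13.6057 × 25 / 100 = -3.401425 eV

Since -3.401425 eV < -1.110669 eV,
B⁴⁺ at n = 10 is more tightly bound (requires more energy to ionize).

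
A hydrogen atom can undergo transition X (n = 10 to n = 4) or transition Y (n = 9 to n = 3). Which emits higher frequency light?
9 → 3

Calculate the energy for each transition:

Transition 10 → 4:
ΔE₁ = |E_4 - E_10| = |-13.6057/4² - (-13.6057/10²)|
ΔE₁ = |-0.850356250000 - (-0.136057000000)| = 0.714299250 eV

Transition 9 → 3:
ΔE₂ = |E_3 - E_9| = |-13.6057/3² - (-13.6057/9²)|
ΔE₂ = |-1.511744444444 - (-0.167971604938)| = 1.343772840 eV

Since 1.343772840 eV > 0.714299250 eV, the transition 9 → 3 emits the more energetic photon.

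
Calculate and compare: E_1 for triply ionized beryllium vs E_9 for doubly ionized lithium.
Be³⁺ at n = 1 (E = -217.69120 eV)

Using E_n = -13.6057 Z² / n² eV:

Be³⁺ (Z = 4) at n = 1:
E = -13.6057 × 4² / 1² = -13.6057 × 16 / 1 = -217.69120000 eV

Li²⁺ (Z = 3) at n = 9:
E = -13.6057 × 3² / 9² = -13.6057 × 9 / 81 = -1.51174444 eV

Since -217.69120000 eV < -1.51174444 eV,
Be³⁺ at n = 1 is more tightly bound (requires more energy to ionize).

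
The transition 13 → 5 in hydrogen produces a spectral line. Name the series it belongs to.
Pfund series

The spectral series in hydrogen are named based on the final (lower) energy level:
- Lyman series: n_final = 1 (ultraviolet)
- Balmer series: n_final = 2 (visible/near-UV)
- Paschen series: n_final = 3 (infrared)
- Brackett series: n_final = 4 (infrared)
- Pfund series: n_final = 5 (far infrared)

Since this transition ends at n = 5, it belongs to the Pfund series.

For reference, this 13 → 5 line has photon energy
ΔE = 13.6057 eV × (1/5² - 1/13²) = 0.463720899 eV,
corresponding to wavelength λ = hc/ΔE = 1239.84 eV·nm / 0.463720899 eV = 2673.677 nm in the far infrared region.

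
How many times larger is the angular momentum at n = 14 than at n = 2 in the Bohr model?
7.00

In the Bohr model, L_n = nℏ, so the ratio is purely the ratio of quantum numbers:

L_14/L_2 = 14ℏ / 2ℏ = 14/2 = 7.00

The angular momentum scales linearly with n.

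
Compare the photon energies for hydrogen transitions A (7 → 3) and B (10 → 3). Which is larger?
10 → 3

Calculate the energy for each transition:

Transition 7 → 3:
ΔE₁ = |E_3 - E_7| = |-13.6057/3² - (-13.6057/7²)|
ΔE₁ = |-1.5117444444 - (-0.2776673469)| = 1.2340771 eV

Transition 10 → 3:
ΔE₂ = |E_3 - E_10| = |-13.6057/3² - (-13.6057/10²)|
ΔE₂ = |-1.5117444444 - (-0.1360570000)| = 1.3756874 eV

Since 1.3756874 eV > 1.2340771 eV, the transition 10 → 3 emits the more energetic photon.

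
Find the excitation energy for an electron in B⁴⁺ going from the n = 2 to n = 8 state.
79.72090 eV

The energy levels of a hydrogen-like atom are E_n = -13.6057 Z² eV / n².

Energy at n = 2: E_2 = -13.6057 × 5² / 2² = -85.03562500 eV
Energy at n = 8: E_8 = -13.6057 × 5² / 8² = -5.31472656 eV

The excitation energy is the difference:
ΔE = E_8 - E_2
ΔE = -5.31472656 - (-85.03562500)
ΔE = 79.72090 eV

Since this is positive, energy must be absorbed (photon absorption).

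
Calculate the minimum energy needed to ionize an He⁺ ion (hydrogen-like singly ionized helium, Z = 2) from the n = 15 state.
0.24 eV

The ionization energy is the energy needed to remove the electron completely (n → ∞).

For a hydrogen-like ion with Z = 2, E_n = -13.6057 Z² / n² eV.

At n = 15: E_15 = -13.6057 × 2² / 15² = -0.24188 eV
At n = ∞: E_∞ = 0 eV

Ionization energy = E_∞ - E_15 = 0 - (-0.24188) = 0.24188 eV
Ionization energy ≈ 0.24 eV

This is also called the binding energy of the electron in state n = 15.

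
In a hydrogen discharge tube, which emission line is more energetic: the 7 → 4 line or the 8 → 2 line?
8 → 2

Calculate the energy for each transition:

Transition 7 → 4:
ΔE₁ = |E_4 - E_7| = |-13.6057/4² - (-13.6057/7²)|
ΔE₁ = |-0.850356250 - (-0.277667347)| = 0.572689 eV

Transition 8 → 2:
ΔE₂ = |E_2 - E_8| = |-13.6057/2² - (-13.6057/8²)|
ΔE₂ = |-3.401425000 - (-0.212589063)| = 3.188836 eV

Since 3.188836 eV > 0.572689 eV, the transition 8 → 2 emits the more energetic photon.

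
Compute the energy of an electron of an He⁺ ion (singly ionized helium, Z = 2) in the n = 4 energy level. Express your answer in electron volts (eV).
-3.401 eV

The energy levels of a hydrogen-like atom are given by:
E_n = -13.6057 Z² / n² eV  (with Z = 2 for He⁺)

For n = 4:
E_4 = -13.6057 × 2² / 4²
E_4 = -13.6057 × 4 / 16
E_4 = -3.401 eV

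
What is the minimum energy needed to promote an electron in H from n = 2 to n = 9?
3.233 eV

The energy levels of a hydrogen-like atom are E_n = -13.6057 eV / n².

Energy at n = 2: E_2 = -13.6057 / 2² = -3.401425 eV
Energy at n = 9: E_9 = -13.6057 / 9² = -0.167972 eV

The excitation energy is the difference:
ΔE = E_9 - E_2
ΔE = -0.167972 - (-3.401425)
ΔE = 3.233 eV

Since this is positive, energy must be absorbed (photon absorption).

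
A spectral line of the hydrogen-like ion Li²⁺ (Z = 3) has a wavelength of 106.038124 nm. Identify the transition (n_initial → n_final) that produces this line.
n = 8 → n = 3

First, find the photon energy from the wavelength (hc = 1239.84 eV·nm):
E = hc/λ = 1239.84 eV·nm / 106.038124 nm = 11.692398 eV

The energy levels of Li²⁺ satisfy E_n = -13.6057 × 3² / n² eV, so an emission n_i → n_f releases
ΔE = 13.6057 × 3² × (1/n_f² − 1/n_i²) eV.

Setting ΔE equal to the photon energy:
1/n_f² − 1/n_i² = 11.692398 / (13.6057 × 3²) = 0.095486108

Since 1/n_i² must be positive, we need 1/n_f² > 0.095486108, i.e. n_f ≤ 3. For each allowed n_f, solve n_i = (1/n_f² − 0.095486108)^(−1/2) and check whether it is a whole number:
  n_f = 1: 1/n_i² = 1.000000000 − 0.095486108 = 0.904513892 → n_i = 1.051  (not an integer) ✗
  n_f = 2: 1/n_i² = 0.250000000 − 0.095486108 = 0.154513892 → n_i = 2.544  (not an integer) ✗
  n_f = 3: 1/n_i² = 0.111111111 − 0.095486108 = 0.015625003 → n_i = 8.000  → integer, n_i = 8 ✓

Only n_f = 3 gives an integer upper level, n_i = 8.

The transition is from n = 8 to n = 3 (emission).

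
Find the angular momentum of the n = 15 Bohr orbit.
1.58e-33 J·s (or 15ℏ)

In the Bohr model, angular momentum is quantized:
L = nℏ

where ℏ = h/(2π) = 1.0546e-34 J·s

For n = 15:
L = 15 × 1.0546e-34 J·s
L = 1.58e-33 J·s

This can also be written as L = 15ℏ.
The angular momentum is an integer multiple of the reduced Planck constant.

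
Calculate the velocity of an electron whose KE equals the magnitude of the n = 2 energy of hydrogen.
1.09e+06 m/s (or 0.364868% of c)

The binding energy at n = 2 for hydrogen is:
E_2 = -13.6057/2² = -3.40142500 eV
|E_2| = 3.40142500 eV

Convert to Joules:
KE = 3.40142500 eV × (1.602177 × 10⁻¹⁹ J/eV) = 5.4497e-19 J

Using KE = ½mv²:
v = √(2·KE/m_e)
v = √(2 × 5.4497e-19 J / 9.10938 × 10⁻³¹ kg)
v = 1.09e+06 m/s

This is approximately 0.364868% the speed of light.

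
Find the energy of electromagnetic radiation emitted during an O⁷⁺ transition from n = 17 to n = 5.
31.8176 eV

The energy levels are E_n = -13.6057 Z² eV / n².

Energy at n = 17: E_17 = -13.6057 × 8² / 17² = -3.0130270 eV
Energy at n = 5: E_5 = -13.6057 × 8² / 5² = -34.8305920 eV

For emission (electron falling to lower state), the photon energy is:
E_photon = E_17 - E_5 = |-3.0130270 - (-34.8305920)|
E_photon = 31.8176 eV

This energy is carried away by the emitted photon.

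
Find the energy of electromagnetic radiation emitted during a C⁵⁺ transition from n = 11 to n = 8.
3.61 eV

The energy levels are E_n = -13.6057 Z² eV / n².

Energy at n = 11: E_11 = -13.6057 × 6² / 11² = -4.04798 eV
Energy at n = 8: E_8 = -13.6057 × 6² / 8² = -7.65321 eV

For emission (electron falling to lower state), the photon energy is:
E_photon = E_11 - E_8 = |-4.04798 - (-7.65321)|
E_photon = 3.61 eV

This energy is carried away by the emitted photon.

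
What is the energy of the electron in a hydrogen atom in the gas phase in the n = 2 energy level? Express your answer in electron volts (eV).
-3.401 eV

The energy levels of a hydrogen-like atom are given by:
E_n = -13.6057 eV / n²

For n = 2:
E_2 = -13.6057 eV / 2²
E_2 = -13.6057 eV / 4
E_2 = -3.401 eV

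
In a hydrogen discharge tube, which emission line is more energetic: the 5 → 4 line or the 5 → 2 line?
5 → 2

Calculate the energy for each transition:

Transition 5 → 4:
ΔE₁ = |E_4 - E_5| = |-13.6057/4² - (-13.6057/5²)|
ΔE₁ = |-0.850356250 - (-0.544228000)| = 0.306128 eV

Transition 5 → 2:
ΔE₂ = |E_2 - E_5| = |-13.6057/2² - (-13.6057/5²)|
ΔE₂ = |-3.401425000 - (-0.544228000)| = 2.857197 eV

Since 2.857197 eV > 0.306128 eV, the transition 5 → 2 emits the more energetic photon.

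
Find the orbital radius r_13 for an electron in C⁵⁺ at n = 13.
1.490516 nm (or 14.905158 Å)

The Bohr radius formula is:
r_n = n² a₀ / Z

where a₀ = 0.052917721 nm is the Bohr radius.

For C⁵⁺ (Z = 6) at n = 13:
r_13 = 13² × 0.052917721 nm / 6
r_13 = 169 × 0.052917721 nm / 6
r_13 = 8.9430948 nm / 6
r_13 = 1.490516 nm

The electron orbits at approximately 1.490516 nm from the nucleus.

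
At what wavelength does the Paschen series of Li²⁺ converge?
91.13 nm

The series limit corresponds to the transition from n = ∞ to n = 3.
This is the highest energy (shortest wavelength) transition in the Paschen series.

E_∞ = 0 eV
E_3 = -13.6057 × 3² / 3² = -13.6057 eV

Energy at series limit:
ΔE = E_∞ - E_3 = 0 - (-13.6057) = 13.6057 eV
λ = hc/E = 1239.84 eV·nm / 13.6057 eV = 91.13 nm

This energy equals the ionization energy from the n = 3 state of Li²⁺.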